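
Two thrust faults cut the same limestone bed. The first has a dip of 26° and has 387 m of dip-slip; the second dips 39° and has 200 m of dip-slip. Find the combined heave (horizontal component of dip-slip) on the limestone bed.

503 m

heave_A = 387 × cos(26°) = 347.8 m
heave_B = 200 × cos(39°) = 155.4 m
total = 347.8 + 155.4 = 503 m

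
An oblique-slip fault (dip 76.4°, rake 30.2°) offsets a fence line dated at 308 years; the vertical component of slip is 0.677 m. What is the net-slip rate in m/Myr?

4500 m/Myr

dip-slip = throw / sin(dip) = 0.677 / sin(76.4°) = 0.6965 m
net slip = dip-slip / sin(rake) = 0.6965 / sin(30.2°) = 1.385 m
rate = 1.385 m / 308 years = 0.00450 m/yr = 4500 m/Myr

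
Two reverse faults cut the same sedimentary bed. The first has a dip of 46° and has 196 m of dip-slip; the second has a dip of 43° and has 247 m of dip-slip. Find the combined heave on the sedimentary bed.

heave_A = 196 × cos(46°) = 136.2 m
heave_B = 247 × cos(43°) = 180.6 m
total = 136.2 + 180.6 = 317 m

317 m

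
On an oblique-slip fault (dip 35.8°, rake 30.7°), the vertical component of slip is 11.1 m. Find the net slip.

37.2 m

dip-slip = throw / sin(dip) = 11.1 / sin(35.8°) = 18.98 m
net slip = dip-slip / sin(rake) = 18.98 / sin(30.7°) = 37.2 m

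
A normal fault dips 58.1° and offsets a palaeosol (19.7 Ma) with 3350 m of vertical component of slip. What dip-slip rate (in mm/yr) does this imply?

0.200 mm/yr

dip-slip = throw / sin(dip) = 3350 m / sin(58.1°) = 3946 m
rate = 3946 m / 19.7 Ma = 0.000200 m/yr = 0.200 mm/yr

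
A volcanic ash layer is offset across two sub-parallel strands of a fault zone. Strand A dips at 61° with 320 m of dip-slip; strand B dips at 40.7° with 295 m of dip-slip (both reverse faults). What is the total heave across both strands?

379 m

heave_A = 320 × cos(61°) = 155.1 m
heave_B = 295 × cos(40.7°) = 223.6 m
total = 155.1 + 223.6 = 379 m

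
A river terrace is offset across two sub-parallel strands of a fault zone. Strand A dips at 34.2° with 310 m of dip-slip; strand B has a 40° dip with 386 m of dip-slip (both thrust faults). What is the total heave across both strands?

552 m

heave_A = 310 × cos(34.2°) = 256.4 m
heave_B = 386 × cos(40°) = 295.7 m
total = 256.4 + 295.7 = 552 m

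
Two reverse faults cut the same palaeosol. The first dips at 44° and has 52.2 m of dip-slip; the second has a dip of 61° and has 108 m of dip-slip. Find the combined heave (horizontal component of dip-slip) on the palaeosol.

heave_A = 52.2 × cos(44°) = 37.55 m
heave_B = 108 × cos(61°) = 52.36 m
total = 37.55 + 52.36 = 89.9 m

89.9 m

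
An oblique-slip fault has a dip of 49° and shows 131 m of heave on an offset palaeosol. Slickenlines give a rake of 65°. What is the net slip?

dip-slip = heave / cos(dip) = 131 / cos(49°) = 199.7 m
net slip = dip-slip / sin(rake) = 199.7 / sin(65°) = 220 m

220 m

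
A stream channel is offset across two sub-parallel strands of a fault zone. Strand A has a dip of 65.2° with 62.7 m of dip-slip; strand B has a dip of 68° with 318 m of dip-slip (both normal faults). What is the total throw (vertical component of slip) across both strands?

throw_A = 62.7 × sin(65.2°) = 56.92 m
throw_B = 318 × sin(68°) = 294.8 m
total = 56.92 + 294.8 = 352 m

352 m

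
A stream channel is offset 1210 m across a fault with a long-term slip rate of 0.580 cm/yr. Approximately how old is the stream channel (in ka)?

209 ka

age = offset / rate = 1210 m / (0.580 cm/yr) = 209000 yr = 209 ka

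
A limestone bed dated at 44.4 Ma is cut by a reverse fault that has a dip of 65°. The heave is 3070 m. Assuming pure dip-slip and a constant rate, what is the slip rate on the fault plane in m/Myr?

164 m/Myr

dip-slip = heave / cos(dip) = 3070 m / cos(65°) = 7264 m
rate = 7264 m / 44.4 Ma = 0.000164 m/yr = 164 m/Myr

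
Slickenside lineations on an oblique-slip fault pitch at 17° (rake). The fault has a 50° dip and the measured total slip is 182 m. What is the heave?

dip-slip = net slip × sin(rake) = 182 m × sin(17°) = 53.21 m
heave = dip-slip × cos(dip) = 53.21 × cos(50°) = 34.2 m

34.2 m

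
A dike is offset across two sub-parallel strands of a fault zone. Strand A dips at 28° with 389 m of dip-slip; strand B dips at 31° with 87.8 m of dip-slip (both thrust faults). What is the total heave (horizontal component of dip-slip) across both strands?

heave_A = 389 × cos(28°) = 343.5 m
heave_B = 87.8 × cos(31°) = 75.26 m
total = 343.5 + 75.26 = 419 m

419 m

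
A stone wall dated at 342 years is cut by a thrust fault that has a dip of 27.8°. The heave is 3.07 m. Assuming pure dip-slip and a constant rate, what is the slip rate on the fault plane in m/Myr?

dip-slip = heave / cos(dip) = 3.07 m / cos(27.8°) = 3.471 m
rate = 3.471 m / 342 years = 0.0101 m/yr = 10100 m/Myr

10100 m/Myr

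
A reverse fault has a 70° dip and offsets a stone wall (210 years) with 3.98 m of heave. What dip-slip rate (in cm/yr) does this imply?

dip-slip = heave / cos(dip) = 3.98 m / cos(70°) = 11.64 m
rate = 11.64 m / 210 years = 0.0554 m/yr = 5.54 cm/yr

5.54 cm/yr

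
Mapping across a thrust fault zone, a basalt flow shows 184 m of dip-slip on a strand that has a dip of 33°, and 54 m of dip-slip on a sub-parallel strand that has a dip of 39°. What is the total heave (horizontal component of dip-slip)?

196 m

heave_A = 184 × cos(33°) = 154.3 m
heave_B = 54 × cos(39°) = 41.97 m
total = 154.3 + 41.97 = 196 m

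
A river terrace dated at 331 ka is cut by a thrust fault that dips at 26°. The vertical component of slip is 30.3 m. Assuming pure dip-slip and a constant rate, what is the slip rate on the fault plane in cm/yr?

dip-slip = throw / sin(dip) = 30.3 m / sin(26°) = 69.12 m
rate = 69.12 m / 331 ka = 0.000209 m/yr = 0.0209 cm/yr

0.0209 cm/yr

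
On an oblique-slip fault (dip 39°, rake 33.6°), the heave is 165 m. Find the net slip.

dip-slip = heave / cos(dip) = 165 / cos(39°) = 212.3 m
net slip = dip-slip / sin(rake) = 212.3 / sin(33.6°) = 384 m

384 m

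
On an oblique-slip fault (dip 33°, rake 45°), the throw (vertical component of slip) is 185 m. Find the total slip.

480 m

dip-slip = throw / sin(dip) = 185 / sin(33°) = 339.7 m
net slip = dip-slip / sin(rake) = 339.7 / sin(45°) = 480 m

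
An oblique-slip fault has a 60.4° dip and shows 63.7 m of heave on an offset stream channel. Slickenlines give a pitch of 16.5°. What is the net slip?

dip-slip = heave / cos(dip) = 63.7 / cos(60.4°) = 129 m
net slip = dip-slip / sin(rake) = 129 / sin(16.5°) = 454 m

454 m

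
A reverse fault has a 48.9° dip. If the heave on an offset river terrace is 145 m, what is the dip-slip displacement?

dip-slip = heave / cos(dip) = 145 / cos(48.9°) = 221 m

221 m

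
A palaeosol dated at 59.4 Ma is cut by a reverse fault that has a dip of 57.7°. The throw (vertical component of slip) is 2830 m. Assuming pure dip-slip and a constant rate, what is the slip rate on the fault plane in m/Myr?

56.4 m/Myr

dip-slip = throw / sin(dip) = 2830 m / sin(57.7°) = 3348 m
rate = 3348 m / 59.4 Ma = 0.0000564 m/yr = 56.4 m/Myr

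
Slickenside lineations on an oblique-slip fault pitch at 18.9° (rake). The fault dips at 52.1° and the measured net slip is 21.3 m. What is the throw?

5.44 m

dip-slip = net slip × sin(rake) = 21.3 m × sin(18.9°) = 6.899 m
throw = dip-slip × sin(dip) = 6.899 × sin(52.1°) = 5.44 m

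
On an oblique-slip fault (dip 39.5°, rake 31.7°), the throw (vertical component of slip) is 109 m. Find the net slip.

dip-slip = throw / sin(dip) = 109 / sin(39.5°) = 171.4 m
net slip = dip-slip / sin(rake) = 171.4 / sin(31.7°) = 326 m

326 m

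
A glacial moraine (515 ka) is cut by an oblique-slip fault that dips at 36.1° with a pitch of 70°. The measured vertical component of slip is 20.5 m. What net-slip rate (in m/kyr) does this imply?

dip-slip = throw / sin(dip) = 20.5 / sin(36.1°) = 34.79 m
net slip = dip-slip / sin(rake) = 34.79 / sin(70°) = 37.03 m
rate = 37.03 m / 515 ka = 0.0000719 m/yr = 0.0719 m/kyr

0.0719 m/kyr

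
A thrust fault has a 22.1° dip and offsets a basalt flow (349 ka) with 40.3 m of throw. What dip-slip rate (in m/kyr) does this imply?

0.307 m/kyr

dip-slip = throw / sin(dip) = 40.3 m / sin(22.1°) = 107.1 m
rate = 107.1 m / 349 ka = 0.000307 m/yr = 0.307 m/kyr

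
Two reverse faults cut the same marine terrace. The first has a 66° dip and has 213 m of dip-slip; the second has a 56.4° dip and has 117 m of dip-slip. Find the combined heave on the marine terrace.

heave_A = 213 × cos(66°) = 86.63 m
heave_B = 117 × cos(56.4°) = 64.75 m
total = 86.63 + 64.75 = 151 m

151 m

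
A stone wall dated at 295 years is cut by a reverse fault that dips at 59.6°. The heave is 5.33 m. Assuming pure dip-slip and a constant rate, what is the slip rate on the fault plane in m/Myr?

35700 m/Myr

dip-slip = heave / cos(dip) = 5.33 m / cos(59.6°) = 10.53 m
rate = 10.53 m / 295 years = 0.0357 m/yr = 35700 m/Myr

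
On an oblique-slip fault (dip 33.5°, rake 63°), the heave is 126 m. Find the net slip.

170 m

dip-slip = heave / cos(dip) = 126 / cos(33.5°) = 151.1 m
net slip = dip-slip / sin(rake) = 151.1 / sin(63°) = 170 m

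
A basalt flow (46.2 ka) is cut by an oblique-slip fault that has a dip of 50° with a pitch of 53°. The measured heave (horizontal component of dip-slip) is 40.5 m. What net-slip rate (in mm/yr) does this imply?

1.71 mm/yr

dip-slip = heave / cos(dip) = 40.5 / cos(50°) = 63.01 m
net slip = dip-slip / sin(rake) = 63.01 / sin(53°) = 78.89 m
rate = 78.89 m / 46.2 ka = 0.00171 m/yr = 1.71 mm/yr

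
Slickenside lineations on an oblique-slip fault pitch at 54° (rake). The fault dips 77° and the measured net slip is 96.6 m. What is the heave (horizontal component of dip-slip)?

dip-slip = net slip × sin(rake) = 96.6 m × sin(54°) = 78.15 m
heave = dip-slip × cos(dip) = 78.15 × cos(77°) = 17.6 m

17.6 m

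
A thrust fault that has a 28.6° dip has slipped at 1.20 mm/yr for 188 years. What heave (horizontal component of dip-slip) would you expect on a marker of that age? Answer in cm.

dip-slip = rate × time = 1.20 mm/yr × 188 years = 0.2256 m
heave = dip-slip × cos(dip) = 0.2256 × cos(28.6°) = 0.198 m = 19.8 cm

19.8 cm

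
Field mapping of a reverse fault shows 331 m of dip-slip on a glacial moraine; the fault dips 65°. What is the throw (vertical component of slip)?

throw = dip-slip × sin(dip) = 331 m × sin(65°) = 300 m

300 m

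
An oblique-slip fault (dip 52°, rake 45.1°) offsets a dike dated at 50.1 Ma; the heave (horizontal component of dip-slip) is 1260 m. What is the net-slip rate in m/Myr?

57.7 m/Myr

dip-slip = heave / cos(dip) = 1260 / cos(52°) = 2047 m
net slip = dip-slip / sin(rake) = 2047 / sin(45.1°) = 2889 m
rate = 2889 m / 50.1 Ma = 0.0000577 m/yr = 57.7 m/Myr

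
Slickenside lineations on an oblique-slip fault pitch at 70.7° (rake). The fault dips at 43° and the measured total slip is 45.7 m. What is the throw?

dip-slip = net slip × sin(rake) = 45.7 m × sin(70.7°) = 43.13 m
throw = dip-slip × sin(dip) = 43.13 × sin(43°) = 29.4 m

29.4 m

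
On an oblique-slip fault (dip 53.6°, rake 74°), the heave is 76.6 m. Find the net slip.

dip-slip = heave / cos(dip) = 76.6 / cos(53.6°) = 129.1 m
net slip = dip-slip / sin(rake) = 129.1 / sin(74°) = 134 m

134 m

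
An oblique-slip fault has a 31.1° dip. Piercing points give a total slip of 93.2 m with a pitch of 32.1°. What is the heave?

42.4 m

dip-slip = net slip × sin(rake) = 93.2 m × sin(32.1°) = 49.53 m
heave = dip-slip × cos(dip) = 49.53 × cos(31.1°) = 42.4 m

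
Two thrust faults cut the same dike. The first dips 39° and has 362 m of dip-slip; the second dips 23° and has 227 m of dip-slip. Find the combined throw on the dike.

317 m

throw_A = 362 × sin(39°) = 227.8 m
throw_B = 227 × sin(23°) = 88.70 m
total = 227.8 + 88.70 = 317 m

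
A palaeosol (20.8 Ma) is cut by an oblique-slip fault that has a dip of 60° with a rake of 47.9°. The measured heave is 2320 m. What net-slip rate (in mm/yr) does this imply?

0.301 mm/yr

dip-slip = heave / cos(dip) = 2320 / cos(60°) = 4640 m
net slip = dip-slip / sin(rake) = 4640 / sin(47.9°) = 6254 m
rate = 6254 m / 20.8 Ma = 0.000301 m/yr = 0.301 mm/yr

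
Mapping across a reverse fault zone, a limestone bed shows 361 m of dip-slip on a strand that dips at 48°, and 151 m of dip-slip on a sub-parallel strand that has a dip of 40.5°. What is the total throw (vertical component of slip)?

366 m

throw_A = 361 × sin(48°) = 268.3 m
throw_B = 151 × sin(40.5°) = 98.07 m
total = 268.3 + 98.07 = 366 m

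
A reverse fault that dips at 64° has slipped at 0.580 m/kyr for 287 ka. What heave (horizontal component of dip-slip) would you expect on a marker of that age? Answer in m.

dip-slip = rate × time = 0.580 m/kyr × 287 ka = 166.5 m
heave = dip-slip × cos(dip) = 166.5 × cos(64°) = 73 m

73 m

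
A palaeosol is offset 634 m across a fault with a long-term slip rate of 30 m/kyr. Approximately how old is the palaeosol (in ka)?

21.1 ka

age = offset / rate = 634 m / (30 m/kyr) = 21100 yr = 21.1 ka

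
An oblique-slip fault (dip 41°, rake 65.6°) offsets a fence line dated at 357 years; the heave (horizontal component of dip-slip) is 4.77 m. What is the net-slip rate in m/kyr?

19.4 m/kyr

dip-slip = heave / cos(dip) = 4.77 / cos(41°) = 6.320 m
net slip = dip-slip / sin(rake) = 6.320 / sin(65.6°) = 6.940 m
rate = 6.940 m / 357 years = 0.0194 m/yr = 19.4 m/kyr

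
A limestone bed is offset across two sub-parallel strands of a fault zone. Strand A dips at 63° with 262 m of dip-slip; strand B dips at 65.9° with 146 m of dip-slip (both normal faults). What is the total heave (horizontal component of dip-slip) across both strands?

heave_A = 262 × cos(63°) = 118.9 m
heave_B = 146 × cos(65.9°) = 59.62 m
total = 118.9 + 59.62 = 179 m

179 m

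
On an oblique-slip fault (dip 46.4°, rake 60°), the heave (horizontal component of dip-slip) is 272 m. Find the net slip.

dip-slip = heave / cos(dip) = 272 / cos(46.4°) = 394.4 m
net slip = dip-slip / sin(rake) = 394.4 / sin(60°) = 455 m

455 m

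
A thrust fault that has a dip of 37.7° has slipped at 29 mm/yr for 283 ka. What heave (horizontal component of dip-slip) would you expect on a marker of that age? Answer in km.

6.49 km

dip-slip = rate × time = 29 mm/yr × 283 ka = 8207 m
heave = dip-slip × cos(dip) = 8207 × cos(37.7°) = 6490 m = 6.49 km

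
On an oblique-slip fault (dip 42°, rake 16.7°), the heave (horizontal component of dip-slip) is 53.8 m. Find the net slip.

dip-slip = heave / cos(dip) = 53.8 / cos(42°) = 72.40 m
net slip = dip-slip / sin(rake) = 72.40 / sin(16.7°) = 252 m

252 m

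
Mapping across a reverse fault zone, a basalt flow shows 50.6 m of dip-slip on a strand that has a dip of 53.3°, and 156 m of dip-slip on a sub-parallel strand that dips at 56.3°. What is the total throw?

throw_A = 50.6 × sin(53.3°) = 40.57 m
throw_B = 156 × sin(56.3°) = 129.8 m
total = 40.57 + 129.8 = 170 m

170 m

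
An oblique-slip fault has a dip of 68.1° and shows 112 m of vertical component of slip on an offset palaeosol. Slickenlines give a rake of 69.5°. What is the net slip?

dip-slip = throw / sin(dip) = 112 / sin(68.1°) = 120.7 m
net slip = dip-slip / sin(rake) = 120.7 / sin(69.5°) = 129 m

129 m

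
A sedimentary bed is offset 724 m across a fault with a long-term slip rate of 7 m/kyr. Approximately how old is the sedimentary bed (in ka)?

103 ka

age = offset / rate = 724 m / (7 m/kyr) = 103000 yr = 103 ka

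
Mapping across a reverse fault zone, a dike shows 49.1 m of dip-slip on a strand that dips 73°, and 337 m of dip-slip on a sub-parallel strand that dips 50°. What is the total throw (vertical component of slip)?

throw_A = 49.1 × sin(73°) = 46.95 m
throw_B = 337 × sin(50°) = 258.2 m
total = 46.95 + 258.2 = 305 m

305 m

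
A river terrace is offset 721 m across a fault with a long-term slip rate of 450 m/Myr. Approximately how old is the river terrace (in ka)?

age = offset / rate = 721 m / (450 m/Myr) = 1.6e+06 yr = 1600 ka

1600 ka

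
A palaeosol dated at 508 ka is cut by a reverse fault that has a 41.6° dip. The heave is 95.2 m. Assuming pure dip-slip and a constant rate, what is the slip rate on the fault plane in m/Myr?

251 m/Myr

dip-slip = heave / cos(dip) = 95.2 m / cos(41.6°) = 127.3 m
rate = 127.3 m / 508 ka = 0.000251 m/yr = 251 m/Myr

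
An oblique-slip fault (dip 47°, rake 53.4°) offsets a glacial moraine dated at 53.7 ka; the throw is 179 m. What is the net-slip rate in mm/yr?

dip-slip = throw / sin(dip) = 179 / sin(47°) = 244.8 m
net slip = dip-slip / sin(rake) = 244.8 / sin(53.4°) = 304.9 m
rate = 304.9 m / 53.7 ka = 0.00568 m/yr = 5.68 mm/yr

5.68 mm/yr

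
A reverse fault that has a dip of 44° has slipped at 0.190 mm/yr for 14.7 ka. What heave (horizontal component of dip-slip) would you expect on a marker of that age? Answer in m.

dip-slip = rate × time = 0.190 mm/yr × 14.7 ka = 2.793 m
heave = dip-slip × cos(dip) = 2.793 × cos(44°) = 2.01 m

2.01 m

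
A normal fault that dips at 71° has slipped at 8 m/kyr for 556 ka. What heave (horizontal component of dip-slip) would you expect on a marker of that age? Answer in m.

1450 m

dip-slip = rate × time = 8 m/kyr × 556 ka = 4448 m
heave = dip-slip × cos(dip) = 4448 × cos(71°) = 1450 m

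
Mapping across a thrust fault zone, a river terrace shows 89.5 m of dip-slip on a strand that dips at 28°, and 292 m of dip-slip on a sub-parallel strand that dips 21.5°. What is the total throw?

throw_A = 89.5 × sin(28°) = 42.02 m
throw_B = 292 × sin(21.5°) = 107 m
total = 42.02 + 107 = 149 m

149 m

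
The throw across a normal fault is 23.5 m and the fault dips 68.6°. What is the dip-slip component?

dip-slip = throw / sin(dip) = 23.5 / sin(68.6°) = 25.2 m

25.2 m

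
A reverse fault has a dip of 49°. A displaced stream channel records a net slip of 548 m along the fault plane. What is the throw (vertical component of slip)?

414 m

throw = dip-slip × sin(dip) = 548 m × sin(49°) = 414 m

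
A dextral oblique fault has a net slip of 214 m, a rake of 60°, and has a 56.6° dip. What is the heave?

dip-slip = net slip × sin(rake) = 214 m × sin(60°) = 185.3 m
heave = dip-slip × cos(dip) = 185.3 × cos(56.6°) = 102 m

102 m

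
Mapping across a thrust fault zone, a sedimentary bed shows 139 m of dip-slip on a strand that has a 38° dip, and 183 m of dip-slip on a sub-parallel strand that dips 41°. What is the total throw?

throw_A = 139 × sin(38°) = 85.58 m
throw_B = 183 × sin(41°) = 120.1 m
total = 85.58 + 120.1 = 206 m

206 m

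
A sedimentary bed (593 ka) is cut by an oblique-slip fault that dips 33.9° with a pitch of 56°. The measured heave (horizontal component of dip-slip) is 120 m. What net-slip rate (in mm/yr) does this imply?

dip-slip = heave / cos(dip) = 120 / cos(33.9°) = 144.6 m
net slip = dip-slip / sin(rake) = 144.6 / sin(56°) = 174.4 m
rate = 174.4 m / 593 ka = 0.000294 m/yr = 0.294 mm/yr

0.294 mm/yr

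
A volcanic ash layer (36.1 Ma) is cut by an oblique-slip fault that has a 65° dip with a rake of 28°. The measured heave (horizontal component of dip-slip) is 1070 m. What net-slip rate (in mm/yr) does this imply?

dip-slip = heave / cos(dip) = 1070 / cos(65°) = 2532 m
net slip = dip-slip / sin(rake) = 2532 / sin(28°) = 5393 m
rate = 5393 m / 36.1 Ma = 0.000149 m/yr = 0.149 mm/yr

0.149 mm/yr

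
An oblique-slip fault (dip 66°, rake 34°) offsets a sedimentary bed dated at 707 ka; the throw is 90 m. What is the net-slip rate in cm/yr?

0.0249 cm/yr

dip-slip = throw / sin(dip) = 90 / sin(66°) = 98.52 m
net slip = dip-slip / sin(rake) = 98.52 / sin(34°) = 176.2 m
rate = 176.2 m / 707 ka = 0.000249 m/yr = 0.0249 cm/yr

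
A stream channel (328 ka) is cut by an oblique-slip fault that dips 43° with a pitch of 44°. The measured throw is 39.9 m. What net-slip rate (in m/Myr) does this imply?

257 m/Myr

dip-slip = throw / sin(dip) = 39.9 / sin(43°) = 58.50 m
net slip = dip-slip / sin(rake) = 58.50 / sin(44°) = 84.22 m
rate = 84.22 m / 328 ka = 0.000257 m/yr = 257 m/Myr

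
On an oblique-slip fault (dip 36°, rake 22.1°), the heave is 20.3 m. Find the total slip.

66.7 m

dip-slip = heave / cos(dip) = 20.3 / cos(36°) = 25.09 m
net slip = dip-slip / sin(rake) = 25.09 / sin(22.1°) = 66.7 m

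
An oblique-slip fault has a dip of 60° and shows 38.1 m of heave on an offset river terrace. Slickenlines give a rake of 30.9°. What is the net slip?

148 m

dip-slip = heave / cos(dip) = 38.1 / cos(60°) = 76.20 m
net slip = dip-slip / sin(rake) = 76.20 / sin(30.9°) = 148 m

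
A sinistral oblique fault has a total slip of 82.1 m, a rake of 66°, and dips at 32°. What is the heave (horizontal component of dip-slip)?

63.6 m

dip-slip = net slip × sin(rake) = 82.1 m × sin(66°) = 75 m
heave = dip-slip × cos(dip) = 75 × cos(32°) = 63.6 m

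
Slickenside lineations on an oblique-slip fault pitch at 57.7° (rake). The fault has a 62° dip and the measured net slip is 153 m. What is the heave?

dip-slip = net slip × sin(rake) = 153 m × sin(57.7°) = 129.3 m
heave = dip-slip × cos(dip) = 129.3 × cos(62°) = 60.7 m

60.7 m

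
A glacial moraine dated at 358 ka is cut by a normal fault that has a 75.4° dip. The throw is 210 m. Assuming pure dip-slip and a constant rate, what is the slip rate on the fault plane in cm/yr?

0.0606 cm/yr

dip-slip = throw / sin(dip) = 210 m / sin(75.4°) = 217 m
rate = 217 m / 358 ka = 0.000606 m/yr = 0.0606 cm/yr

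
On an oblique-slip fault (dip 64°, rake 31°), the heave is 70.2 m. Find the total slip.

dip-slip = heave / cos(dip) = 70.2 / cos(64°) = 160.1 m
net slip = dip-slip / sin(rake) = 160.1 / sin(31°) = 311 m

311 m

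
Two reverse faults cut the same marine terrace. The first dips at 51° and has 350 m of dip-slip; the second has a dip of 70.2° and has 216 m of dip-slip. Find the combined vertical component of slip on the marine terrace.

475 m

throw_A = 350 × sin(51°) = 272 m
throw_B = 216 × sin(70.2°) = 203.2 m
total = 272 + 203.2 = 475 m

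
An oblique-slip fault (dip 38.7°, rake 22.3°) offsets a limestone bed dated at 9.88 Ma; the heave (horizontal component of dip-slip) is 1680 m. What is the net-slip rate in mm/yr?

dip-slip = heave / cos(dip) = 1680 / cos(38.7°) = 2153 m
net slip = dip-slip / sin(rake) = 2153 / sin(22.3°) = 5673 m
rate = 5673 m / 9.88 Ma = 0.000574 m/yr = 0.574 mm/yr

0.574 mm/yr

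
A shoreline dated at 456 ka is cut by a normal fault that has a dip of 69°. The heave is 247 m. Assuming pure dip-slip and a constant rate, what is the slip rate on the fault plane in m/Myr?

1510 m/Myr

dip-slip = heave / cos(dip) = 247 m / cos(69°) = 689.2 m
rate = 689.2 m / 456 ka = 0.00151 m/yr = 1510 m/Myr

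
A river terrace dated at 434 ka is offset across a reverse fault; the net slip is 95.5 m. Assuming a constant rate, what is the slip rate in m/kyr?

rate = 95.5 m / 434 ka = 0.000220 m/yr = 0.220 m/kyr

0.220 m/kyr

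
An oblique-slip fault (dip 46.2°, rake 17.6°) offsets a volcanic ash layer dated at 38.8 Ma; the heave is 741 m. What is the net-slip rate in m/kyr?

dip-slip = heave / cos(dip) = 741 / cos(46.2°) = 1071 m
net slip = dip-slip / sin(rake) = 1071 / sin(17.6°) = 3541 m
rate = 3541 m / 38.8 Ma = 0.0000913 m/yr = 0.0913 m/kyr

0.0913 m/kyr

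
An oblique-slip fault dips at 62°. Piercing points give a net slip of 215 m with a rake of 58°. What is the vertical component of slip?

dip-slip = net slip × sin(rake) = 215 m × sin(58°) = 182.3 m
throw = dip-slip × sin(dip) = 182.3 × sin(62°) = 161 m

161 m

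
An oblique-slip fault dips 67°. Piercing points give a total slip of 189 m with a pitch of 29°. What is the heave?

35.8 m

dip-slip = net slip × sin(rake) = 189 m × sin(29°) = 91.63 m
heave = dip-slip × cos(dip) = 91.63 × cos(67°) = 35.8 m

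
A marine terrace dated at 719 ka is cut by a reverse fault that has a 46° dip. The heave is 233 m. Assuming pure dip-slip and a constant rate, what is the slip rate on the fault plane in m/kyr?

dip-slip = heave / cos(dip) = 233 m / cos(46°) = 335.4 m
rate = 335.4 m / 719 ka = 0.000467 m/yr = 0.467 m/kyr

0.467 m/kyr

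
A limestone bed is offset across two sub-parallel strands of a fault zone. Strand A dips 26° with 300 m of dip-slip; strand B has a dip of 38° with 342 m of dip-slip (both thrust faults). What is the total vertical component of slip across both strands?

throw_A = 300 × sin(26°) = 131.5 m
throw_B = 342 × sin(38°) = 210.6 m
total = 131.5 + 210.6 = 342 m

342 m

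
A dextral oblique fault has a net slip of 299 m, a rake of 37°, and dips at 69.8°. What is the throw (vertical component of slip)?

dip-slip = net slip × sin(rake) = 299 m × sin(37°) = 179.9 m
throw = dip-slip × sin(dip) = 179.9 × sin(69.8°) = 169 m

169 m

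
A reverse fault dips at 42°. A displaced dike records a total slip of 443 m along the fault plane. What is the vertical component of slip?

throw = dip-slip × sin(dip) = 443 m × sin(42°) = 296 m

296 m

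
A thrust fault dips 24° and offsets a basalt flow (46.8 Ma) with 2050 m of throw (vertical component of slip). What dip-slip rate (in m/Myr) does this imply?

108 m/Myr

dip-slip = throw / sin(dip) = 2050 m / sin(24°) = 5040 m
rate = 5040 m / 46.8 Ma = 0.000108 m/yr = 108 m/Myr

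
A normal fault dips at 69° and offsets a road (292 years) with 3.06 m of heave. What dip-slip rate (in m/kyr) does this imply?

dip-slip = heave / cos(dip) = 3.06 m / cos(69°) = 8.539 m
rate = 8.539 m / 292 years = 0.0292 m/yr = 29.2 m/kyr

29.2 m/kyr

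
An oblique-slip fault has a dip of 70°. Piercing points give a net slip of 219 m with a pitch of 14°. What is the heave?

dip-slip = net slip × sin(rake) = 219 m × sin(14°) = 52.98 m
heave = dip-slip × cos(dip) = 52.98 × cos(70°) = 18.1 m

18.1 m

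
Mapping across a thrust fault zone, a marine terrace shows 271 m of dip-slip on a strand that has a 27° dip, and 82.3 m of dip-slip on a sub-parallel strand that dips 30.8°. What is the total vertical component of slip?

165 m

throw_A = 271 × sin(27°) = 123 m
throw_B = 82.3 × sin(30.8°) = 42.14 m
total = 123 + 42.14 = 165 m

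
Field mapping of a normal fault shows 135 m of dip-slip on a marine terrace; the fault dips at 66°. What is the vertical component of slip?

123 m

throw = dip-slip × sin(dip) = 135 m × sin(66°) = 123 m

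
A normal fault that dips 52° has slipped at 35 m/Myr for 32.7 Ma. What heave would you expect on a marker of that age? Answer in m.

705 m

dip-slip = rate × time = 35 m/Myr × 32.7 Ma = 1144 m
heave = dip-slip × cos(dip) = 1144 × cos(52°) = 705 m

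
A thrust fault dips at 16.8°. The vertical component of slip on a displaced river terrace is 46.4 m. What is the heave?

154 m

heave = throw / tan(dip) = 46.4 / tan(16.8°) = 154 m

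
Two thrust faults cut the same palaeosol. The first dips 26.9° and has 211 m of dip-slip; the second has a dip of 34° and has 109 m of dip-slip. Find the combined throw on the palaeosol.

throw_A = 211 × sin(26.9°) = 95.46 m
throw_B = 109 × sin(34°) = 60.95 m
total = 95.46 + 60.95 = 156 m

156 m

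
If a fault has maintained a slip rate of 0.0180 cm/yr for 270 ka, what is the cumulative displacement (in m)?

slip = rate × time = 0.0180 cm/yr × 270 ka = 48.6 m

48.6 m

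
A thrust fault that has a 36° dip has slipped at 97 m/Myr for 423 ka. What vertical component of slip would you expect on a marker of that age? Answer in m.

24.1 m

dip-slip = rate × time = 97 m/Myr × 423 ka = 41.03 m
throw = dip-slip × sin(dip) = 41.03 × sin(36°) = 24.1 m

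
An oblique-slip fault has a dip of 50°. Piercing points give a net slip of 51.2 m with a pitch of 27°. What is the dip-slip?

23.2 m

dip-slip = net slip × sin(rake) = 51.2 m × sin(27°) = 23.2 m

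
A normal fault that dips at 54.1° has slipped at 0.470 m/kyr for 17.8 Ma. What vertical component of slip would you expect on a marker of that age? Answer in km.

dip-slip = rate × time = 0.470 m/kyr × 17.8 Ma = 8366 m
throw = dip-slip × sin(dip) = 8366 × sin(54.1°) = 6780 m = 6.78 km

6.78 km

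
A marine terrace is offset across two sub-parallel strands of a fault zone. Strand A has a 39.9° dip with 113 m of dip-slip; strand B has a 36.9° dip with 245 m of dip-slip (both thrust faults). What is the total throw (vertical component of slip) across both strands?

220 m

throw_A = 113 × sin(39.9°) = 72.48 m
throw_B = 245 × sin(36.9°) = 147.1 m
total = 72.48 + 147.1 = 220 m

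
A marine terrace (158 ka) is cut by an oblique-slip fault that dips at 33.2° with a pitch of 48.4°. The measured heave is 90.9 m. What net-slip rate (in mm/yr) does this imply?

0.919 mm/yr

dip-slip = heave / cos(dip) = 90.9 / cos(33.2°) = 108.6 m
net slip = dip-slip / sin(rake) = 108.6 / sin(48.4°) = 145.3 m
rate = 145.3 m / 158 ka = 0.000919 m/yr = 0.919 mm/yr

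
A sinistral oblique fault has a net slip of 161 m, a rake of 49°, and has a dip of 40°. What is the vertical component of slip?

78.1 m

dip-slip = net slip × sin(rake) = 161 m × sin(49°) = 121.5 m
throw = dip-slip × sin(dip) = 121.5 × sin(40°) = 78.1 m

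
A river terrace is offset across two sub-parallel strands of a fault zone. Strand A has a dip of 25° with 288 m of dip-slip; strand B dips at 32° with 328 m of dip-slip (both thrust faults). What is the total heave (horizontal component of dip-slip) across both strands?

heave_A = 288 × cos(25°) = 261 m
heave_B = 328 × cos(32°) = 278.2 m
total = 261 + 278.2 = 539 m

539 m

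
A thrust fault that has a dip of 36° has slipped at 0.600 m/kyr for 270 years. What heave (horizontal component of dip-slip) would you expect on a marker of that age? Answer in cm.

dip-slip = rate × time = 0.600 m/kyr × 270 years = 0.1620 m
heave = dip-slip × cos(dip) = 0.1620 × cos(36°) = 0.131 m = 13.1 cm

13.1 cm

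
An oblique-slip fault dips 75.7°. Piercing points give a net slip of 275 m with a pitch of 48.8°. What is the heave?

51.1 m

dip-slip = net slip × sin(rake) = 275 m × sin(48.8°) = 206.9 m
heave = dip-slip × cos(dip) = 206.9 × cos(75.7°) = 51.1 m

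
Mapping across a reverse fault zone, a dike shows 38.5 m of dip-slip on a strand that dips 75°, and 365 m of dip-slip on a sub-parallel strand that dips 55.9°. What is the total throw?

339 m

throw_A = 38.5 × sin(75°) = 37.19 m
throw_B = 365 × sin(55.9°) = 302.2 m
total = 37.19 + 302.2 = 339 m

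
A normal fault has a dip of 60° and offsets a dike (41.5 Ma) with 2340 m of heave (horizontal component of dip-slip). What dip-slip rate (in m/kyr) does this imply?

0.113 m/kyr

dip-slip = heave / cos(dip) = 2340 m / cos(60°) = 4680 m
rate = 4680 m / 41.5 Ma = 0.000113 m/yr = 0.113 m/kyr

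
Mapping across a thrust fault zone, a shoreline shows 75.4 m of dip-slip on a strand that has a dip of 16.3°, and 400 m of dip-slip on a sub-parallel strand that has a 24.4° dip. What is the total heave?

437 m

heave_A = 75.4 × cos(16.3°) = 72.37 m
heave_B = 400 × cos(24.4°) = 364.3 m
total = 72.37 + 364.3 = 437 m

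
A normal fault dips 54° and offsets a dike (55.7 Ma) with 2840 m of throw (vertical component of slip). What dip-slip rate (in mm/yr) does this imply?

0.0630 mm/yr

dip-slip = throw / sin(dip) = 2840 m / sin(54°) = 3510 m
rate = 3510 m / 55.7 Ma = 0.0000630 m/yr = 0.0630 mm/yr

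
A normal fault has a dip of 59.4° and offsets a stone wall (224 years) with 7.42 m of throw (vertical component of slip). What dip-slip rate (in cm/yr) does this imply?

dip-slip = throw / sin(dip) = 7.42 m / sin(59.4°) = 8.620 m
rate = 8.620 m / 224 years = 0.0385 m/yr = 3.85 cm/yr

3.85 cm/yr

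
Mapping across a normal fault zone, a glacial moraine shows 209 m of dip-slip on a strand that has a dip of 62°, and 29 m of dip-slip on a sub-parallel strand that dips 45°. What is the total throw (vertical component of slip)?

205 m

throw_A = 209 × sin(62°) = 184.5 m
throw_B = 29 × sin(45°) = 20.51 m
total = 184.5 + 20.51 = 205 m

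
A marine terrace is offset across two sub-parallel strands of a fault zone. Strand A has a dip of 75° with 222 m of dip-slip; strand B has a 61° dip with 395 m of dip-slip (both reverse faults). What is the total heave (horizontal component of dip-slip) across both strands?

249 m

heave_A = 222 × cos(75°) = 57.46 m
heave_B = 395 × cos(61°) = 191.5 m
total = 57.46 + 191.5 = 249 m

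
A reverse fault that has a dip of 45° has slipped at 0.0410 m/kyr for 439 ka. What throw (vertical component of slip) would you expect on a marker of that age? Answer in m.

12.7 m

dip-slip = rate × time = 0.0410 m/kyr × 439 ka = 18 m
throw = dip-slip × sin(dip) = 18 × sin(45°) = 12.7 m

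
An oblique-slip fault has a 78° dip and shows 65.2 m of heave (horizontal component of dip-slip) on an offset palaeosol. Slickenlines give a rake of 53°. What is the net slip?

dip-slip = heave / cos(dip) = 65.2 / cos(78°) = 313.6 m
net slip = dip-slip / sin(rake) = 313.6 / sin(53°) = 393 m

393 m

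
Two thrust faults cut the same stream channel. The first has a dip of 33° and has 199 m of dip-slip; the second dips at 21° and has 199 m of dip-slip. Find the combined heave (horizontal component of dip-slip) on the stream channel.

heave_A = 199 × cos(33°) = 166.9 m
heave_B = 199 × cos(21°) = 185.8 m
total = 166.9 + 185.8 = 353 m

353 m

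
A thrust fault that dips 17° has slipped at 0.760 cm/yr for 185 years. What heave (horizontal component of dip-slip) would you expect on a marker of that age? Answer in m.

dip-slip = rate × time = 0.760 cm/yr × 185 years = 1.406 m
heave = dip-slip × cos(dip) = 1.406 × cos(17°) = 1.34 m

1.34 m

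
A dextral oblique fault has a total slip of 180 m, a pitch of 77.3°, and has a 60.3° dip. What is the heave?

87 m

dip-slip = net slip × sin(rake) = 180 m × sin(77.3°) = 175.6 m
heave = dip-slip × cos(dip) = 175.6 × cos(60.3°) = 87 m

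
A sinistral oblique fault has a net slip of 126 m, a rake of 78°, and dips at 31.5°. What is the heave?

dip-slip = net slip × sin(rake) = 126 m × sin(78°) = 123.2 m
heave = dip-slip × cos(dip) = 123.2 × cos(31.5°) = 105 m

105 m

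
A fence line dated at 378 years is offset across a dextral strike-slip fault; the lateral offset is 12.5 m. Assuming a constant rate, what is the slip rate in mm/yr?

33.1 mm/yr

rate = 12.5 m / 378 years = 0.0331 m/yr = 33.1 mm/yr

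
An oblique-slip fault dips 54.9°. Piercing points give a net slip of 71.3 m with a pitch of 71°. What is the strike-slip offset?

23.2 m

strike-slip = net slip × cos(rake) = 71.3 m × cos(71°) = 23.2 m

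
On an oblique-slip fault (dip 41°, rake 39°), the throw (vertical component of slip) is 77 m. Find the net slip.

dip-slip = throw / sin(dip) = 77 / sin(41°) = 117.4 m
net slip = dip-slip / sin(rake) = 117.4 / sin(39°) = 186 m

186 m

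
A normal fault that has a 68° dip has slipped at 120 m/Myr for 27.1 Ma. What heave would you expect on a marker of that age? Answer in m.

dip-slip = rate × time = 120 m/Myr × 27.1 Ma = 3252 m
heave = dip-slip × cos(dip) = 3252 × cos(68°) = 1220 m

1220 m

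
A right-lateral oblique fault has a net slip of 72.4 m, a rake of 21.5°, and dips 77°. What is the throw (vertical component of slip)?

dip-slip = net slip × sin(rake) = 72.4 m × sin(21.5°) = 26.53 m
throw = dip-slip × sin(dip) = 26.53 × sin(77°) = 25.9 m

25.9 m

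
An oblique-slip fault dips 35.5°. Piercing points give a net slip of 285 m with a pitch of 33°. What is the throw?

dip-slip = net slip × sin(rake) = 285 m × sin(33°) = 155.2 m
throw = dip-slip × sin(dip) = 155.2 × sin(35.5°) = 90.1 m

90.1 m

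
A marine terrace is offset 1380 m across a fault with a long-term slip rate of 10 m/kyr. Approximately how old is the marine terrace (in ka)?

138 ka

age = offset / rate = 1380 m / (10 m/kyr) = 138000 yr = 138 ka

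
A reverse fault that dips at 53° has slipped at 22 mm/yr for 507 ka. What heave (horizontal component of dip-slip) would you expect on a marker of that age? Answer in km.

6.71 km

dip-slip = rate × time = 22 mm/yr × 507 ka = 11150 m
heave = dip-slip × cos(dip) = 11150 × cos(53°) = 6710 m = 6.71 km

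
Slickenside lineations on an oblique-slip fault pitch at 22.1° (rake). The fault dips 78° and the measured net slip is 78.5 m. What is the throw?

28.9 m

dip-slip = net slip × sin(rake) = 78.5 m × sin(22.1°) = 29.53 m
throw = dip-slip × sin(dip) = 29.53 × sin(78°) = 28.9 m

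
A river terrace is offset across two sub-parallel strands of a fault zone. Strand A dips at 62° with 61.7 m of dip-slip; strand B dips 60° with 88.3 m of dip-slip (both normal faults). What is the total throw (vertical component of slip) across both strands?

throw_A = 61.7 × sin(62°) = 54.48 m
throw_B = 88.3 × sin(60°) = 76.47 m
total = 54.48 + 76.47 = 131 m

131 m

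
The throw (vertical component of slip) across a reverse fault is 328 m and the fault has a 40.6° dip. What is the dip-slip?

dip-slip = throw / sin(dip) = 328 / sin(40.6°) = 504 m

504 m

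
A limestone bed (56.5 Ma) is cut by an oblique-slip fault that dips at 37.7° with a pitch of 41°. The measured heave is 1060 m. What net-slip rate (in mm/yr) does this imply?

dip-slip = heave / cos(dip) = 1060 / cos(37.7°) = 1340 m
net slip = dip-slip / sin(rake) = 1340 / sin(41°) = 2042 m
rate = 2042 m / 56.5 Ma = 0.0000361 m/yr = 0.0361 mm/yr

0.0361 mm/yr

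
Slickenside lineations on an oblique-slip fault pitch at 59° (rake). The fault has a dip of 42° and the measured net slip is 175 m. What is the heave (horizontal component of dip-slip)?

111 m

dip-slip = net slip × sin(rake) = 175 m × sin(59°) = 150 m
heave = dip-slip × cos(dip) = 150 × cos(42°) = 111 m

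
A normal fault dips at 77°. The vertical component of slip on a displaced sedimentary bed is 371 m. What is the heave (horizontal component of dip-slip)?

85.7 m

heave = throw / tan(dip) = 371 / tan(77°) = 85.7 m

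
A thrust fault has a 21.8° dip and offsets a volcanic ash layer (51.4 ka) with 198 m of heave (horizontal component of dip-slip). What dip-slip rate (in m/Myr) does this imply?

4150 m/Myr

dip-slip = heave / cos(dip) = 198 m / cos(21.8°) = 213.3 m
rate = 213.3 m / 51.4 ka = 0.00415 m/yr = 4150 m/Myr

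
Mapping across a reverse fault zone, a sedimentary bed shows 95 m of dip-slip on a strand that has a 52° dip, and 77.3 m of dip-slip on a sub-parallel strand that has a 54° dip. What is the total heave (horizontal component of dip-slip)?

104 m

heave_A = 95 × cos(52°) = 58.49 m
heave_B = 77.3 × cos(54°) = 45.44 m
total = 58.49 + 45.44 = 104 m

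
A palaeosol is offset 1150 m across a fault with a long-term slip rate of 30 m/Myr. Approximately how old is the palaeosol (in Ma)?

age = offset / rate = 1150 m / (30 m/Myr) = 3.83e+07 yr = 38.3 Ma

38.3 Ma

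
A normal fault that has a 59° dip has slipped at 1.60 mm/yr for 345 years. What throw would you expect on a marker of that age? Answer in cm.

dip-slip = rate × time = 1.60 mm/yr × 345 years = 0.5520 m
throw = dip-slip × sin(dip) = 0.5520 × sin(59°) = 0.473 m = 47.3 cm

47.3 cm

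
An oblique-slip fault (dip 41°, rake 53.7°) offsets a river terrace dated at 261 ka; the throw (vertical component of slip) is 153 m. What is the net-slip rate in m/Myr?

dip-slip = throw / sin(dip) = 153 / sin(41°) = 233.2 m
net slip = dip-slip / sin(rake) = 233.2 / sin(53.7°) = 289.4 m
rate = 289.4 m / 261 ka = 0.00111 m/yr = 1110 m/Myr

1110 m/Myr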